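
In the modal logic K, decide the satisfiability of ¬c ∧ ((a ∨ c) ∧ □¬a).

1. ¬c ∧ ((a ∨ c) ∧ □¬a), w0
2. ¬c, w0
3. (a ∨ c) ∧ □¬a, w0
4. a ∨ c, w0
5. □¬a, w0
6. a, w0

Satisfiable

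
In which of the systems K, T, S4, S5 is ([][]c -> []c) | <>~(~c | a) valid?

K-tableau for the negation ~(([][]c -> []c) | <>~(~c | a)):
1. ~(([][]c -> []c) | <>~(~c | a)), w0
2. ~([][]c -> []c), w0
3. ~<>~(~c | a), w0
4. [][]c, w0
5. ~[]c, w0
6. ~c, w1
7. ~c | a, w1
8. []c, w1
9. a, w1
Accessibility: w0Rw1
Complete open branch: countermodel on a K-frame, so not valid in K.
T-tableau for the negation ~(([][]c -> []c) | <>~(~c | a)):
1. ~(([][]c -> []c) | <>~(~c | a)), w0
2. ~([][]c -> []c), w0
3. ~<>~(~c | a), w0
4. [][]c, w0
5. ~[]c, w0
6. ~c | a, w0
7. []c, w0
8. c, w0
9. a, w0
10. ~c, w1
11. ~c | a, w1
12. []c, w1
13. c, w1
Accessibility: w0Rw0, w0Rw1, w1Rw1
Branch closes: c and ~c both at w1.
Every branch closes (one shown): valid in T, hence also in S4, S5 (every theorem of T is a theorem of S4 and S5).

T, S4, S5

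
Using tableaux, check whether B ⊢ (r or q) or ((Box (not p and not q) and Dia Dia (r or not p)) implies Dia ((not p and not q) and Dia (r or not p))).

Valid in B

Tableau for the negation not ((r or q) or ((Box (not p and not q) and Dia Dia (r or not p)) implies Dia ((not p and not q) and Dia (r or not p)))):
1. not ((r or q) or ((Box (not p and not q) and Dia Dia (r or not p)) implies Dia ((not p and not q) and Dia (r or not p)))), w0
2. not (r or q), w0
3. not ((Box (not p and not q) and Dia Dia (r or not p)) implies Dia ((not p and not q) and Dia (r or not p))), w0
4. not r, w0
5. not q, w0
6. Box (not p and not q) and Dia Dia (r or not p), w0
7. not Dia ((not p and not q) and Dia (r or not p)), w0
8. Box (not p and not q), w0
9. Dia Dia (r or not p), w0
10. not ((not p and not q) and Dia (r or not p)), w0
11. not p and not q, w0
12. not p, w0
13. not Dia (r or not p), w0
14. not (r or not p), w0
15. p, w0
Accessibility: w0Rw0
Branch closes: p and not p both at w0.
All branches of the negation close; one closing branch shown above.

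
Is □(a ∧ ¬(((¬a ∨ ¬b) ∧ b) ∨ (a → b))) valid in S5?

No, not valid

Tableau for the negation ¬□(a ∧ ¬(((¬a ∨ ¬b) ∧ b) ∨ (a → b))):
1. ¬□(a ∧ ¬(((¬a ∨ ¬b) ∧ b) ∨ (a → b))), w0
2. ¬(a ∧ ¬(((¬a ∨ ¬b) ∧ b) ∨ (a → b))), w1
3. ((¬a ∨ ¬b) ∧ b) ∨ (a → b), w1
4. a → b, w1
5. b, w1
Accessibility: w0Rw0, w0Rw1, w1Rw0, w1Rw1
The negation has an open branch (countermodel exists).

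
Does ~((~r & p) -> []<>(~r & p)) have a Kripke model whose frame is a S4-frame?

Satisfiable (open branch found)

1. ~((~r & p) -> []<>(~r & p)), w0
2. ~r & p, w0
3. ~[]<>(~r & p), w0
4. ~r, w0
5. p, w0
6. ~<>(~r & p), w1
7. ~(~r & p), w1
8. ~p, w1
Accessibility: w0Rw0, w0Rw1, w1Rw1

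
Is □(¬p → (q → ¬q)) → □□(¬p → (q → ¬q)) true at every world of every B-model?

Tableau for the negation ¬(□(¬p → (q → ¬q)) → □□(¬p → (q → ¬q))):
1. ¬(□(¬p → (q → ¬q)) → □□(¬p → (q → ¬q))), 0
2. □(¬p → (q → ¬q)), 0
3. ¬□□(¬p → (q → ¬q)), 0
4. ¬p → (q → ¬q), 0
5. q → ¬q, 0
6. ¬q, 0
7. ¬□(¬p → (q → ¬q)), 1
8. ¬p → (q → ¬q), 1
9. q → ¬q, 1
10. ¬q, 1
11. ¬(¬p → (q → ¬q)), 2
12. ¬p, 2
13. ¬(q → ¬q), 2
14. q, 2
Accessibility: 0R0, 0R1, 1R0, 1R1, 1R2, 2R1, 2R2
The negation has an open branch (countermodel exists).

Not valid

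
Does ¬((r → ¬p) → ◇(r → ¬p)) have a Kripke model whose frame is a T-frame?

1. ¬((r → ¬p) → ◇(r → ¬p)), u
2. r → ¬p, u
3. ¬◇(r → ¬p), u
4. ¬(r → ¬p), u
5. r, u
6. p, u
7. ¬p, u
Accessibility: uRu
Branch closes: p and ¬p both at u.
Every branch closes; the branch above is one of them.

Unsatisfiable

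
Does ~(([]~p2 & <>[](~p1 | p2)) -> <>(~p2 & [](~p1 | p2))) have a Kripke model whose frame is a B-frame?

1. ~(([]~p2 & <>[](~p1 | p2)) -> <>(~p2 & [](~p1 | p2))), 0
2. []~p2 & <>[](~p1 | p2), 0   [~->-rule on 1]
3. ~<>(~p2 & [](~p1 | p2)), 0   [~->-rule on 1]
4. []~p2, 0   [&-rule on 2]
5. <>[](~p1 | p2), 0   [&-rule on 2]
6. ~(~p2 & [](~p1 | p2)), 0   [~<>-rule on 3 via 0R0]
7. ~p2, 0   [[]-rule on 4 via 0R0]
8. ~[](~p1 | p2), 0   [~&-rule on 6 (branches; this branch)]
9. [](~p1 | p2), 1   [<>-rule on 5: fresh world 1, 0R1]
10. ~(~p2 & [](~p1 | p2)), 1   [~<>-rule on 3 via 0R1]
11. ~p2, 1   [[]-rule on 4 via 0R1]
12. ~p1 | p2, 0   [[]-rule on 9 via 1R0]
13. ~p1 | p2, 1   [[]-rule on 9 via 1R1]
14. ~[](~p1 | p2), 1   [~&-rule on 10 (branches; this branch)]
15. ~p1, 0   [|-rule on 12 (branches; this branch)]
16. ~p1, 1   [|-rule on 13 (branches; this branch)]
17. ~(~p1 | p2), 2   [~[]-rule on 8: fresh world 2, 0R2]
18. p1, 2   [~|-rule on 17]
19. ~p2, 2   [~|-rule on 17]
20. ~(~p2 & [](~p1 | p2)), 2   [~<>-rule on 3 via 0R2]
21. ~[](~p1 | p2), 2   [~&-rule on 20 (branches; this branch)]
22. ~(~p1 | p2), 3   [~[]-rule on 14: fresh world 3, 1R3]
23. p1, 3   [~|-rule on 22]
24. ~p2, 3   [~|-rule on 22]
25. ~p1 | p2, 3   [[]-rule on 9 via 1R3]
26. p2, 3   [|-rule on 25 (branches; this branch)]
Accessibility: 0R0, 0R1, 0R2, 1R0, 1R1, 1R3, 2R0, 2R2, 3R1, 3R3
Branch closes: p2 and ~p2 both at 3.
All branches of the tableau close; one closing branch shown above.

Unsatisfiable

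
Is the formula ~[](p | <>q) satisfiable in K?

1. ~[](p | <>q), w0
2. ~(p | <>q), w1
3. ~p, w1
4. ~<>q, w1
Accessibility: w0Rw1

Satisfiable (open branch found)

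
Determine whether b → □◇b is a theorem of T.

No, not valid

Tableau for the negation ¬(b → □◇b):
1. ¬(b → □◇b), w0
2. b, w0
3. ¬□◇b, w0
4. ¬◇b, w1
5. ¬b, w1
Accessibility: w0Rw0, w0Rw1, w1Rw1
The negation has an open branch (countermodel exists).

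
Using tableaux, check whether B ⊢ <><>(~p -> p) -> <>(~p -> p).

Tableau for the negation ~(<><>(~p -> p) -> <>(~p -> p)):
1. ~(<><>(~p -> p) -> <>(~p -> p)), u
2. <><>(~p -> p), u
3. ~<>(~p -> p), u
4. ~(~p -> p), u
5. ~p, u
6. <>(~p -> p), v
7. ~(~p -> p), v
8. ~p, v
9. ~p -> p, w
10. p, w
Accessibility: uRu, uRv, vRu, vRv, vRw, wRv, wRw
The negation has an open branch (countermodel exists).

No, not valid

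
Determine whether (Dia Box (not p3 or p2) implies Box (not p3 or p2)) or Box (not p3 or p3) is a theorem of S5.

Valid in S5

Tableau for the negation not ((Dia Box (not p3 or p2) implies Box (not p3 or p2)) or Box (not p3 or p3)):
1. not ((Dia Box (not p3 or p2) implies Box (not p3 or p2)) or Box (not p3 or p3)), w0
2. not (Dia Box (not p3 or p2) implies Box (not p3 or p2)), w0
3. not Box (not p3 or p3), w0
4. Dia Box (not p3 or p2), w0
5. not Box (not p3 or p2), w0
6. not (not p3 or p3), w1
7. p3, w1
8. not p3, w1
Accessibility: w0Rw0, w0Rw1, w1Rw0, w1Rw1
Branch closes: p3 and not p3 both at w1.
All branches of the negation close; one closing branch shown above.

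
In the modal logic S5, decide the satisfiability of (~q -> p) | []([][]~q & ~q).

1. (~q -> p) | []([][]~q & ~q), w0
2. []([][]~q & ~q), w0   [|-rule on 1 (branches; this branch)]
3. [][]~q & ~q, w0   [[]-rule on 2 via w0Rw0]
4. [][]~q, w0   [&-rule on 3]
5. ~q, w0   [&-rule on 3]
6. []~q, w0   [[]-rule on 4 via w0Rw0]
Accessibility: w0Rw0

Satisfiable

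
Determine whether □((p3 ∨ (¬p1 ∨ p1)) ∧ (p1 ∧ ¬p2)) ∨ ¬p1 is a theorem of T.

Invalid (countermodel exists)

Tableau for the negation ¬(□((p3 ∨ (¬p1 ∨ p1)) ∧ (p1 ∧ ¬p2)) ∨ ¬p1):
1. ¬(□((p3 ∨ (¬p1 ∨ p1)) ∧ (p1 ∧ ¬p2)) ∨ ¬p1), w0
2. ¬□((p3 ∨ (¬p1 ∨ p1)) ∧ (p1 ∧ ¬p2)), w0
3. p1, w0
4. ¬((p3 ∨ (¬p1 ∨ p1)) ∧ (p1 ∧ ¬p2)), w1
5. ¬(p1 ∧ ¬p2), w1
6. p2, w1
Accessibility: w0Rw0, w0Rw1, w1Rw1
The negation has an open branch (countermodel exists).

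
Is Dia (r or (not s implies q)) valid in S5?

Tableau for the negation not Dia (r or (not s implies q)):
1. not Dia (r or (not s implies q)), 0
2. not (r or (not s implies q)), 0
3. not r, 0
4. not (not s implies q), 0
5. not s, 0
6. not q, 0
Accessibility: 0R0
The negation has an open branch (countermodel exists).

Not valid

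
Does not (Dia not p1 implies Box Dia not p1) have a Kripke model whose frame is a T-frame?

Satisfiable

1. not (Dia not p1 implies Box Dia not p1), u
2. Dia not p1, u
3. not Box Dia not p1, u
4. not p1, v
5. not Dia not p1, w
6. p1, w
Accessibility: uRu, uRv, uRw, vRv, wRw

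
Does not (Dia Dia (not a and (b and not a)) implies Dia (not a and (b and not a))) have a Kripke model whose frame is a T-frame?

Yes, satisfiable

1. not (Dia Dia (not a and (b and not a)) implies Dia (not a and (b and not a))), u
2. Dia Dia (not a and (b and not a)), u
3. not Dia (not a and (b and not a)), u
4. not (not a and (b and not a)), u
5. not (b and not a), u
6. a, u
7. Dia (not a and (b and not a)), v
8. not (not a and (b and not a)), v
9. not (b and not a), v
10. a, v
11. not a and (b and not a), w
12. not a, w
13. b and not a, w
14. b, w
Accessibility: uRu, uRv, vRv, vRw, wRw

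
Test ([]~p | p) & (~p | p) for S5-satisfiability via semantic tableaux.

Satisfiable

1. ([]~p | p) & (~p | p), 0
2. []~p | p, 0
3. ~p | p, 0
4. p, 0
Accessibility: 0R0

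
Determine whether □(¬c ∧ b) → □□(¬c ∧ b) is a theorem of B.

Tableau for the negation ¬(□(¬c ∧ b) → □□(¬c ∧ b)):
1. ¬(□(¬c ∧ b) → □□(¬c ∧ b)), 0
2. □(¬c ∧ b), 0
3. ¬□□(¬c ∧ b), 0
4. ¬c ∧ b, 0
5. ¬c, 0
6. b, 0
7. ¬□(¬c ∧ b), 1
8. ¬c ∧ b, 1
9. ¬c, 1
10. b, 1
11. ¬(¬c ∧ b), 2
12. ¬b, 2
Accessibility: 0R0, 0R1, 1R0, 1R1, 1R2, 2R1, 2R2
The negation has an open branch (countermodel exists).

Invalid (countermodel exists)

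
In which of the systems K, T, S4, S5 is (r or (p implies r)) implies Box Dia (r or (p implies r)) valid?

S5

S4-tableau for the negation not ((r or (p implies r)) implies Box Dia (r or (p implies r))):
1. not ((r or (p implies r)) implies Box Dia (r or (p implies r))), u
2. r or (p implies r), u
3. not Box Dia (r or (p implies r)), u
4. p implies r, u
5. r, u
6. not Dia (r or (p implies r)), v
7. not (r or (p implies r)), v
8. not r, v
9. not (p implies r), v
10. p, v
Accessibility: uRu, uRv, vRv
Complete open branch: countermodel on an S4-frame, so not valid in S4, nor in K, T (the same frame is also a K-frame and a T-frame).
S5-tableau for the negation not ((r or (p implies r)) implies Box Dia (r or (p implies r))):
1. not ((r or (p implies r)) implies Box Dia (r or (p implies r))), u
2. r or (p implies r), u
3. not Box Dia (r or (p implies r)), u
4. p implies r, u
5. not p, u
6. not Dia (r or (p implies r)), v
7. not (r or (p implies r)), u
8. not r, u
9. not (p implies r), u
10. p, u
Accessibility: uRu, uRv, vRu, vRv
Branch closes: p and not p both at u.
Every branch closes (one shown): valid in S5.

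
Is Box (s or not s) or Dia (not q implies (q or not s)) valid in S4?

Valid

Tableau for the negation not (Box (s or not s) or Dia (not q implies (q or not s))):
1. not (Box (s or not s) or Dia (not q implies (q or not s))), w0
2. not Box (s or not s), w0
3. not Dia (not q implies (q or not s)), w0
4. not (not q implies (q or not s)), w0
5. not q, w0
6. not (q or not s), w0
7. s, w0
8. not (s or not s), w1
9. not s, w1
10. s, w1
Accessibility: w0Rw0, w0Rw1, w1Rw1
Branch closes: s and not s both at w1.
Every branch of the negation's tableau closes; the branch above is one of them.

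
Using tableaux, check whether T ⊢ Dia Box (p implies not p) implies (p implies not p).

Tableau for the negation not (Dia Box (p implies not p) implies (p implies not p)):
1. not (Dia Box (p implies not p) implies (p implies not p)), u
2. Dia Box (p implies not p), u   [neg-implies-rule on 1]
3. not (p implies not p), u   [neg-implies-rule on 1]
4. p, u   [neg-implies-rule on 3]
5. Box (p implies not p), v   [Dia-rule on 2: fresh world v, uRv]
6. p implies not p, v   [Box-rule on 5 via vRv]
7. not p, v   [implies-rule on 6 (branches; this branch)]
Accessibility: uRu, uRv, vRv
The negation has an open branch (countermodel exists).

Invalid (countermodel exists)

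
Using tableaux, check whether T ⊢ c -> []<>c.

Tableau for the negation ~(c -> []<>c):
1. ~(c -> []<>c), 0
2. c, 0
3. ~[]<>c, 0
4. ~<>c, 1
5. ~c, 1
Accessibility: 0R0, 0R1, 1R1
The negation has an open branch (countermodel exists).

Invalid (countermodel exists)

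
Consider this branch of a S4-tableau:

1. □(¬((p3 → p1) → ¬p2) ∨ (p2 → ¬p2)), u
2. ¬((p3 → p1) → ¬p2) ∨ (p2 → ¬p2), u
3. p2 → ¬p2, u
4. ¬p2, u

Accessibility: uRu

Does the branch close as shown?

There is no literal clash: for every atom and world, at most one sign appears.

Open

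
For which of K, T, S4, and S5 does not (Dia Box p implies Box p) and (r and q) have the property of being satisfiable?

S5-tableau for the formula:
1. not (Dia Box p implies Box p) and (r and q), 0
2. not (Dia Box p implies Box p), 0
3. r and q, 0
4. Dia Box p, 0
5. not Box p, 0
6. r, 0
7. q, 0
8. Box p, 1
9. p, 0
10. p, 1
11. not p, 2
12. p, 2
Accessibility: 0R0, 0R1, 0R2, 1R0, 1R1, 1R2, 2R0, 2R1, 2R2
Branch closes: p and not p both at 2.
Every branch closes (one shown): unsatisfiable in S5.
S4-tableau for the formula:
1. not (Dia Box p implies Box p) and (r and q), 0
2. not (Dia Box p implies Box p), 0
3. r and q, 0
4. Dia Box p, 0
5. not Box p, 0
6. r, 0
7. q, 0
8. Box p, 1
9. p, 1
10. not p, 2
Accessibility: 0R0, 0R1, 0R2, 1R1, 2R2
Complete open branch: satisfiable in S4, hence also in K, T (this S4-model is also a K-model and a T-model).

K, T, S4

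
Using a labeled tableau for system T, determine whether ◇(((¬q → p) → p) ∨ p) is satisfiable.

1. ◇(((¬q → p) → p) ∨ p), u
2. ((¬q → p) → p) ∨ p, v   [◇-rule on 1: fresh world v, uRv]
3. p, v   [∨-rule on 2 (branches; this branch)]
Accessibility: uRu, uRv, vRv

Satisfiable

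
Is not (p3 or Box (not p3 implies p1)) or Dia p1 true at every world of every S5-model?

Invalid (countermodel exists)

Tableau for the negation not (not (p3 or Box (not p3 implies p1)) or Dia p1):
1. not (not (p3 or Box (not p3 implies p1)) or Dia p1), w0
2. p3 or Box (not p3 implies p1), w0
3. not Dia p1, w0
4. not p1, w0
5. Box (not p3 implies p1), w0
6. not p3 implies p1, w0
7. p3, w0
Accessibility: w0Rw0
The negation has an open branch (countermodel exists).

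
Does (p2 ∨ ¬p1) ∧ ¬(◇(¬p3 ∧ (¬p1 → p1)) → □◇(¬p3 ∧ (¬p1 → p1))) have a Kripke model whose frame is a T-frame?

1. (p2 ∨ ¬p1) ∧ ¬(◇(¬p3 ∧ (¬p1 → p1)) → □◇(¬p3 ∧ (¬p1 → p1))), w0
2. p2 ∨ ¬p1, w0
3. ¬(◇(¬p3 ∧ (¬p1 → p1)) → □◇(¬p3 ∧ (¬p1 → p1))), w0
4. ◇(¬p3 ∧ (¬p1 → p1)), w0
5. ¬□◇(¬p3 ∧ (¬p1 → p1)), w0
6. ¬p1, w0
7. ¬p3 ∧ (¬p1 → p1), w1
8. ¬p3, w1
9. ¬p1 → p1, w1
10. p1, w1
11. ¬◇(¬p3 ∧ (¬p1 → p1)), w2
12. ¬(¬p3 ∧ (¬p1 → p1)), w2
13. ¬(¬p1 → p1), w2
14. ¬p1, w2
Accessibility: w0Rw0, w0Rw1, w0Rw2, w1Rw1, w2Rw2

Yes, satisfiable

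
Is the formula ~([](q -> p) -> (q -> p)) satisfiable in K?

1. ~([](q -> p) -> (q -> p)), 0
2. [](q -> p), 0   [~->-rule on 1]
3. ~(q -> p), 0   [~->-rule on 1]
4. q, 0   [~->-rule on 3]
5. ~p, 0   [~->-rule on 3]

Satisfiable (open branch found)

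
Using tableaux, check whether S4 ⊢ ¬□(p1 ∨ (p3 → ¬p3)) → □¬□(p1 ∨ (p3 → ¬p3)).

Invalid (countermodel exists)

Tableau for the negation ¬(¬□(p1 ∨ (p3 → ¬p3)) → □¬□(p1 ∨ (p3 → ¬p3))):
1. ¬(¬□(p1 ∨ (p3 → ¬p3)) → □¬□(p1 ∨ (p3 → ¬p3))), w0
2. ¬□(p1 ∨ (p3 → ¬p3)), w0
3. ¬□¬□(p1 ∨ (p3 → ¬p3)), w0
4. ¬(p1 ∨ (p3 → ¬p3)), w1
5. ¬p1, w1
6. ¬(p3 → ¬p3), w1
7. p3, w1
8. □(p1 ∨ (p3 → ¬p3)), w2
9. p1 ∨ (p3 → ¬p3), w2
10. p3 → ¬p3, w2
11. ¬p3, w2
Accessibility: w0Rw0, w0Rw1, w0Rw2, w1Rw1, w2Rw2
The negation has an open branch (countermodel exists).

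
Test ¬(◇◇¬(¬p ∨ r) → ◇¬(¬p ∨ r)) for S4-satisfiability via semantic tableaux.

1. ¬(◇◇¬(¬p ∨ r) → ◇¬(¬p ∨ r)), 0
2. ◇◇¬(¬p ∨ r), 0
3. ¬◇¬(¬p ∨ r), 0
4. ¬p ∨ r, 0
5. r, 0
6. ◇¬(¬p ∨ r), 1
7. ¬p ∨ r, 1
8. r, 1
9. ¬(¬p ∨ r), 2
10. p, 2
11. ¬r, 2
12. ¬p ∨ r, 2
13. r, 2
Accessibility: 0R0, 0R1, 0R2, 1R1, 1R2, 2R2
Branch closes: r and ¬r both at 2.
Every branch closes; the branch above is one of them.

No, unsatisfiable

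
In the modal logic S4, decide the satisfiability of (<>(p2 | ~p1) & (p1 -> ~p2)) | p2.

1. (<>(p2 | ~p1) & (p1 -> ~p2)) | p2, u
2. p2, u
Accessibility: uRu

Yes, satisfiable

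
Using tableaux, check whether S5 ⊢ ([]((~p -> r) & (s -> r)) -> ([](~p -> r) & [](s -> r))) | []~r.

Yes, valid

Tableau for the negation ~(([]((~p -> r) & (s -> r)) -> ([](~p -> r) & [](s -> r))) | []~r):
1. ~(([]((~p -> r) & (s -> r)) -> ([](~p -> r) & [](s -> r))) | []~r), 0
2. ~([]((~p -> r) & (s -> r)) -> ([](~p -> r) & [](s -> r))), 0   [~|-rule on 1]
3. ~[]~r, 0   [~|-rule on 1]
4. []((~p -> r) & (s -> r)), 0   [~->-rule on 2]
5. ~([](~p -> r) & [](s -> r)), 0   [~->-rule on 2]
6. (~p -> r) & (s -> r), 0   [[]-rule on 4 via 0R0]
7. ~p -> r, 0   [&-rule on 6]
8. s -> r, 0   [&-rule on 6]
9. ~[](s -> r), 0   [~&-rule on 5 (branches; this branch)]
10. r, 0   [->-rule on 7 (branches; this branch)]
11. r, 1   [~[]-rule on 3: fresh world 1, 0R1]
12. (~p -> r) & (s -> r), 1   [[]-rule on 4 via 0R1]
13. ~p -> r, 1   [&-rule on 12]
14. s -> r, 1   [&-rule on 12]
15. ~(s -> r), 2   [~[]-rule on 9: fresh world 2, 0R2]
16. s, 2   [~->-rule on 15]
17. ~r, 2   [~->-rule on 15]
18. (~p -> r) & (s -> r), 2   [[]-rule on 4 via 0R2]
19. ~p -> r, 2   [&-rule on 18]
20. s -> r, 2   [&-rule on 18]
21. p, 2   [->-rule on 19 (branches; this branch)]
22. r, 2   [->-rule on 20 (branches; this branch)]
Accessibility: 0R0, 0R1, 0R2, 1R0, 1R1, 1R2, 2R0, 2R1, 2R2
Branch closes: r and ~r both at 2.
All branches of the negation close; one closing branch shown above.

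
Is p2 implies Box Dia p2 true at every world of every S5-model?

Tableau for the negation not (p2 implies Box Dia p2):
1. not (p2 implies Box Dia p2), u
2. p2, u
3. not Box Dia p2, u
4. not Dia p2, v
5. not p2, u
Accessibility: uRu, uRv, vRu, vRv
Branch closes: p2 and not p2 both at u.
All branches of the negation close; one closing branch shown above.

Yes, valid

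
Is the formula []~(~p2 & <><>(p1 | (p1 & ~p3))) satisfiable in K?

Satisfiable (open branch found)

1. []~(~p2 & <><>(p1 | (p1 & ~p3))), u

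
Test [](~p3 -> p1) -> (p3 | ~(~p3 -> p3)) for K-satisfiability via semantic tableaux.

1. [](~p3 -> p1) -> (p3 | ~(~p3 -> p3)), u
2. p3 | ~(~p3 -> p3), u
3. ~(~p3 -> p3), u
4. ~p3, u

Satisfiable (open branch found)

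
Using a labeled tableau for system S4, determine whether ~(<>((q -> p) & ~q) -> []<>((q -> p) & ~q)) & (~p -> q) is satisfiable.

Satisfiable (open branch found)

1. ~(<>((q -> p) & ~q) -> []<>((q -> p) & ~q)) & (~p -> q), w0
2. ~(<>((q -> p) & ~q) -> []<>((q -> p) & ~q)), w0   [&-rule on 1]
3. ~p -> q, w0   [&-rule on 1]
4. <>((q -> p) & ~q), w0   [~->-rule on 2]
5. ~[]<>((q -> p) & ~q), w0   [~->-rule on 2]
6. q, w0   [->-rule on 3 (branches; this branch)]
7. (q -> p) & ~q, w1   [<>-rule on 4: fresh world w1, w0Rw1]
8. q -> p, w1   [&-rule on 7]
9. ~q, w1   [&-rule on 7]
10. p, w1   [->-rule on 8 (branches; this branch)]
11. ~<>((q -> p) & ~q), w2   [~[]-rule on 5: fresh world w2, w0Rw2]
12. ~((q -> p) & ~q), w2   [~<>-rule on 11 via w2Rw2]
13. q, w2   [~&-rule on 12 (branches; this branch)]
Accessibility: w0Rw0, w0Rw1, w0Rw2, w1Rw1, w2Rw2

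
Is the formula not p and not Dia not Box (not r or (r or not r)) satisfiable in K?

1. not p and not Dia not Box (not r or (r or not r)), u
2. not p, u   [and-rule on 1]
3. not Dia not Box (not r or (r or not r)), u   [and-rule on 1]

Yes, satisfiable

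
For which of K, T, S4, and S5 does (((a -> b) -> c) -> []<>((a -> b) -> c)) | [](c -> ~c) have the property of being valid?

S5-tableau for the negation ~((((a -> b) -> c) -> []<>((a -> b) -> c)) | [](c -> ~c)):
1. ~((((a -> b) -> c) -> []<>((a -> b) -> c)) | [](c -> ~c)), u
2. ~(((a -> b) -> c) -> []<>((a -> b) -> c)), u   [~|-rule on 1]
3. ~[](c -> ~c), u   [~|-rule on 1]
4. (a -> b) -> c, u   [~->-rule on 2]
5. ~[]<>((a -> b) -> c), u   [~->-rule on 2]
6. ~(a -> b), u   [->-rule on 4 (branches; this branch)]
7. a, u   [~->-rule on 6]
8. ~b, u   [~->-rule on 6]
9. ~(c -> ~c), v   [~[]-rule on 3: fresh world v, uRv]
10. c, v   [~->-rule on 9]
11. ~<>((a -> b) -> c), w   [~[]-rule on 5: fresh world w, uRw]
12. ~((a -> b) -> c), u   [~<>-rule on 11 via wRu]
13. a -> b, u   [~->-rule on 12]
14. ~c, u   [~->-rule on 12]
15. ~((a -> b) -> c), v   [~<>-rule on 11 via wRv]
16. a -> b, v   [~->-rule on 15]
17. ~c, v   [~->-rule on 15]
Accessibility: uRu, uRv, uRw, vRu, vRv, vRw, wRu, wRv, wRw
Branch closes: c and ~c both at v.
Every branch closes (one shown): valid in S5.
S4-tableau for the negation ~((((a -> b) -> c) -> []<>((a -> b) -> c)) | [](c -> ~c)):
1. ~((((a -> b) -> c) -> []<>((a -> b) -> c)) | [](c -> ~c)), u
2. ~(((a -> b) -> c) -> []<>((a -> b) -> c)), u   [~|-rule on 1]
3. ~[](c -> ~c), u   [~|-rule on 1]
4. (a -> b) -> c, u   [~->-rule on 2]
5. ~[]<>((a -> b) -> c), u   [~->-rule on 2]
6. c, u   [->-rule on 4 (branches; this branch)]
7. ~(c -> ~c), v   [~[]-rule on 3: fresh world v, uRv]
8. c, v   [~->-rule on 7]
9. ~<>((a -> b) -> c), w   [~[]-rule on 5: fresh world w, uRw]
10. ~((a -> b) -> c), w   [~<>-rule on 9 via wRw]
11. a -> b, w   [~->-rule on 10]
12. ~c, w   [~->-rule on 10]
13. b, w   [->-rule on 11 (branches; this branch)]
Accessibility: uRu, uRv, uRw, vRv, wRw
Complete open branch: countermodel on an S4-frame, so not valid in S4, nor in K, T (the same frame is also a K-frame and a T-frame).

S5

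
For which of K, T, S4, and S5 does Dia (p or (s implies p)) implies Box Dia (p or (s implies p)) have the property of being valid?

S5

S5-tableau for the negation not (Dia (p or (s implies p)) implies Box Dia (p or (s implies p))):
1. not (Dia (p or (s implies p)) implies Box Dia (p or (s implies p))), 0
2. Dia (p or (s implies p)), 0
3. not Box Dia (p or (s implies p)), 0
4. p or (s implies p), 1
5. s implies p, 1
6. not s, 1
7. not Dia (p or (s implies p)), 2
8. not (p or (s implies p)), 0
9. not p, 0
10. not (s implies p), 0
11. s, 0
12. not (p or (s implies p)), 1
13. not p, 1
14. not (s implies p), 1
15. s, 1
Accessibility: 0R0, 0R1, 0R2, 1R0, 1R1, 1R2, 2R0, 2R1, 2R2
Branch closes: s and not s both at 1.
Every branch closes (one shown): valid in S5.
S4-tableau for the negation not (Dia (p or (s implies p)) implies Box Dia (p or (s implies p))):
1. not (Dia (p or (s implies p)) implies Box Dia (p or (s implies p))), 0
2. Dia (p or (s implies p)), 0
3. not Box Dia (p or (s implies p)), 0
4. p or (s implies p), 1
5. s implies p, 1
6. p, 1
7. not Dia (p or (s implies p)), 2
8. not (p or (s implies p)), 2
9. not p, 2
10. not (s implies p), 2
11. s, 2
Accessibility: 0R0, 0R1, 0R2, 1R1, 2R2
Complete open branch: countermodel on an S4-frame, so not valid in S4, nor in K, T (the same frame is also a K-frame and a T-frame).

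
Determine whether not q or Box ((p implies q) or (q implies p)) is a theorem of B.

Tableau for the negation not (not q or Box ((p implies q) or (q implies p))):
1. not (not q or Box ((p implies q) or (q implies p))), u
2. q, u
3. not Box ((p implies q) or (q implies p)), u
4. not ((p implies q) or (q implies p)), v
5. not (p implies q), v
6. not (q implies p), v
7. p, v
8. not q, v
9. q, v
10. not p, v
Accessibility: uRu, uRv, vRu, vRv
Branch closes: q and not q both at v.
Every branch of the negation's tableau closes; the branch above is one of them.

Valid in B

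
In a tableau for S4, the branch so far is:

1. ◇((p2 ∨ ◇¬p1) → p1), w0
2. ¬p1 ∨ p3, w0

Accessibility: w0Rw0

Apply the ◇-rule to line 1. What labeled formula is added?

a fresh world w1 with w0Rw1, and (p2 ∨ ◇¬p1) → p1 at w1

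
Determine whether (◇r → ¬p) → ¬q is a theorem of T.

No, not valid

Tableau for the negation ¬((◇r → ¬p) → ¬q):
1. ¬((◇r → ¬p) → ¬q), u
2. ◇r → ¬p, u
3. q, u
4. ¬p, u
Accessibility: uRu
The negation has an open branch (countermodel exists).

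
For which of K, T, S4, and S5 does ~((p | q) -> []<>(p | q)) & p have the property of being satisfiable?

K, T, S4

S4-tableau for the formula:
1. ~((p | q) -> []<>(p | q)) & p, 0
2. ~((p | q) -> []<>(p | q)), 0   [&-rule on 1]
3. p, 0   [&-rule on 1]
4. p | q, 0   [~->-rule on 2]
5. ~[]<>(p | q), 0   [~->-rule on 2]
6. q, 0   [|-rule on 4 (branches; this branch)]
7. ~<>(p | q), 1   [~[]-rule on 5: fresh world 1, 0R1]
8. ~(p | q), 1   [~<>-rule on 7 via 1R1]
9. ~p, 1   [~|-rule on 8]
10. ~q, 1   [~|-rule on 8]
Accessibility: 0R0, 0R1, 1R1
Complete open branch: satisfiable in S4, hence also in K, T (this S4-model is also a K-model and a T-model).
S5-tableau for the formula:
1. ~((p | q) -> []<>(p | q)) & p, 0
2. ~((p | q) -> []<>(p | q)), 0   [&-rule on 1]
3. p, 0   [&-rule on 1]
4. p | q, 0   [~->-rule on 2]
5. ~[]<>(p | q), 0   [~->-rule on 2]
6. q, 0   [|-rule on 4 (branches; this branch)]
7. ~<>(p | q), 1   [~[]-rule on 5: fresh world 1, 0R1]
8. ~(p | q), 0   [~<>-rule on 7 via 1R0]
9. ~p, 0   [~|-rule on 8]
10. ~q, 0   [~|-rule on 8]
Accessibility: 0R0, 0R1, 1R0, 1R1
Branch closes: p and ~p both at 0.
Every branch closes (one shown): unsatisfiable in S5.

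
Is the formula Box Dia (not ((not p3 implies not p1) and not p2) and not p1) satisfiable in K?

Satisfiable

1. Box Dia (not ((not p3 implies not p1) and not p2) and not p1), w0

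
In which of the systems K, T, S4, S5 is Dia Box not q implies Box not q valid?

S5

S4-tableau for the negation not (Dia Box not q implies Box not q):
1. not (Dia Box not q implies Box not q), 0
2. Dia Box not q, 0
3. not Box not q, 0
4. Box not q, 1
5. not q, 1
6. q, 2
Accessibility: 0R0, 0R1, 0R2, 1R1, 2R2
Complete open branch: countermodel on an S4-frame, so not valid in S4, nor in K, T (the same frame is also a K-frame and a T-frame).
S5-tableau for the negation not (Dia Box not q implies Box not q):
1. not (Dia Box not q implies Box not q), 0
2. Dia Box not q, 0
3. not Box not q, 0
4. Box not q, 1
5. not q, 0
6. not q, 1
7. q, 2
8. not q, 2
Accessibility: 0R0, 0R1, 0R2, 1R0, 1R1, 1R2, 2R0, 2R1, 2R2
Branch closes: q and not q both at 2.
Every branch closes (one shown): valid in S5.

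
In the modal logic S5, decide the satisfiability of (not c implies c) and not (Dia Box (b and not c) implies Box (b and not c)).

1. (not c implies c) and not (Dia Box (b and not c) implies Box (b and not c)), w0
2. not c implies c, w0   [and-rule on 1]
3. not (Dia Box (b and not c) implies Box (b and not c)), w0   [and-rule on 1]
4. Dia Box (b and not c), w0   [neg-implies-rule on 3]
5. not Box (b and not c), w0   [neg-implies-rule on 3]
6. c, w0   [implies-rule on 2 (branches; this branch)]
7. Box (b and not c), w1   [Dia-rule on 4: fresh world w1, w0Rw1]
8. b and not c, w0   [Box-rule on 7 via w1Rw0]
9. b, w0   [and-rule on 8]
10. not c, w0   [and-rule on 8]
Accessibility: w0Rw0, w0Rw1, w1Rw0, w1Rw1
Branch closes: c and not c both at w0.
(One branch shown.) All branches close.

Unsatisfiable (every branch closes)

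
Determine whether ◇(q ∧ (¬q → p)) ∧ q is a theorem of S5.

Tableau for the negation ¬(◇(q ∧ (¬q → p)) ∧ q):
1. ¬(◇(q ∧ (¬q → p)) ∧ q), u
2. ¬q, u
Accessibility: uRu
The negation has an open branch (countermodel exists).

No, not valid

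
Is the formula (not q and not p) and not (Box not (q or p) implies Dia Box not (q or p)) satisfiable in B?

1. (not q and not p) and not (Box not (q or p) implies Dia Box not (q or p)), 0
2. not q and not p, 0
3. not (Box not (q or p) implies Dia Box not (q or p)), 0
4. not q, 0
5. not p, 0
6. Box not (q or p), 0
7. not Dia Box not (q or p), 0
8. not (q or p), 0
9. not Box not (q or p), 0
10. q or p, 1
11. not (q or p), 1
12. not q, 1
13. not p, 1
14. not Box not (q or p), 1
15. p, 1
Accessibility: 0R0, 0R1, 1R0, 1R1
Branch closes: p and not p both at 1.
Every branch closes; the branch above is one of them.

No, unsatisfiable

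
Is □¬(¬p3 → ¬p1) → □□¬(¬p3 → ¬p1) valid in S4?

Valid

Tableau for the negation ¬(□¬(¬p3 → ¬p1) → □□¬(¬p3 → ¬p1)):
1. ¬(□¬(¬p3 → ¬p1) → □□¬(¬p3 → ¬p1)), u
2. □¬(¬p3 → ¬p1), u
3. ¬□□¬(¬p3 → ¬p1), u
4. ¬(¬p3 → ¬p1), u
5. ¬p3, u
6. p1, u
7. ¬□¬(¬p3 → ¬p1), v
8. ¬(¬p3 → ¬p1), v
9. ¬p3, v
10. p1, v
11. ¬p3 → ¬p1, w
12. ¬(¬p3 → ¬p1), w
13. ¬p3, w
14. p1, w
15. ¬p1, w
Accessibility: uRu, uRv, uRw, vRv, vRw, wRw
Branch closes: p1 and ¬p1 both at w.
Every branch of the negation's tableau closes; the branch above is one of them.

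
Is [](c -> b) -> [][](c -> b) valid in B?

Tableau for the negation ~([](c -> b) -> [][](c -> b)):
1. ~([](c -> b) -> [][](c -> b)), 0
2. [](c -> b), 0   [~->-rule on 1]
3. ~[][](c -> b), 0   [~->-rule on 1]
4. c -> b, 0   [[]-rule on 2 via 0R0]
5. b, 0   [->-rule on 4 (branches; this branch)]
6. ~[](c -> b), 1   [~[]-rule on 3: fresh world 1, 0R1]
7. c -> b, 1   [[]-rule on 2 via 0R1]
8. b, 1   [->-rule on 7 (branches; this branch)]
9. ~(c -> b), 2   [~[]-rule on 6: fresh world 2, 1R2]
10. c, 2   [~->-rule on 9]
11. ~b, 2   [~->-rule on 9]
Accessibility: 0R0, 0R1, 1R0, 1R1, 1R2, 2R1, 2R2
The negation has an open branch (countermodel exists).

Invalid (countermodel exists)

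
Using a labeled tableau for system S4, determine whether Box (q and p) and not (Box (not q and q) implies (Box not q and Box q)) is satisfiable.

Unsatisfiable

1. Box (q and p) and not (Box (not q and q) implies (Box not q and Box q)), 0
2. Box (q and p), 0
3. not (Box (not q and q) implies (Box not q and Box q)), 0
4. Box (not q and q), 0
5. not (Box not q and Box q), 0
6. q and p, 0
7. q, 0
8. p, 0
9. not q and q, 0
10. not q, 0
Accessibility: 0R0
Branch closes: q and not q both at 0.
(One branch shown.) All branches close.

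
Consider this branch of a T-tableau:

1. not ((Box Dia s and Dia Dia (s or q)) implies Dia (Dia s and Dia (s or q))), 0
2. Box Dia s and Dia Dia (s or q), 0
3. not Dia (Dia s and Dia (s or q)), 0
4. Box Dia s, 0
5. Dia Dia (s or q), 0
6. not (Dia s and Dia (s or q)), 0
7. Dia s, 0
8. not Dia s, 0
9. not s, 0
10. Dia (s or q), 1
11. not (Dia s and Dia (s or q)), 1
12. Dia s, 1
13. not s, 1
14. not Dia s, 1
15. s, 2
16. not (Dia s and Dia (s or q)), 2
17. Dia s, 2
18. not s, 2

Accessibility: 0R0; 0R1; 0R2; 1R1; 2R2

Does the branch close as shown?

Both s and not s appear at 2.

Closed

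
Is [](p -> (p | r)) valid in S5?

Valid

Tableau for the negation ~[](p -> (p | r)):
1. ~[](p -> (p | r)), w0
2. ~(p -> (p | r)), w1
3. p, w1
4. ~(p | r), w1
5. ~p, w1
6. ~r, w1
Accessibility: w0Rw0, w0Rw1, w1Rw0, w1Rw1
Branch closes: p and ~p both at w1.
Every branch of the negation's tableau closes; the branch above is one of them.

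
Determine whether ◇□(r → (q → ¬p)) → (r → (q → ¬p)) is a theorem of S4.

No, not valid

Tableau for the negation ¬(◇□(r → (q → ¬p)) → (r → (q → ¬p))):
1. ¬(◇□(r → (q → ¬p)) → (r → (q → ¬p))), w0
2. ◇□(r → (q → ¬p)), w0   [¬→-rule on 1]
3. ¬(r → (q → ¬p)), w0   [¬→-rule on 1]
4. r, w0   [¬→-rule on 3]
5. ¬(q → ¬p), w0   [¬→-rule on 3]
6. q, w0   [¬→-rule on 5]
7. p, w0   [¬→-rule on 5]
8. □(r → (q → ¬p)), w1   [◇-rule on 2: fresh world w1, w0Rw1]
9. r → (q → ¬p), w1   [□-rule on 8 via w1Rw1]
10. q → ¬p, w1   [→-rule on 9 (branches; this branch)]
11. ¬p, w1   [→-rule on 10 (branches; this branch)]
Accessibility: w0Rw0, w0Rw1, w1Rw1
The negation has an open branch (countermodel exists).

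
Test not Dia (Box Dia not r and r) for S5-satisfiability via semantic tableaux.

Yes, satisfiable

1. not Dia (Box Dia not r and r), 0
2. not (Box Dia not r and r), 0
3. not r, 0
Accessibility: 0R0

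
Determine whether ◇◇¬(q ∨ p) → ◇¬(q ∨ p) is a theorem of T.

Invalid (countermodel exists)

Tableau for the negation ¬(◇◇¬(q ∨ p) → ◇¬(q ∨ p)):
1. ¬(◇◇¬(q ∨ p) → ◇¬(q ∨ p)), w0
2. ◇◇¬(q ∨ p), w0
3. ¬◇¬(q ∨ p), w0
4. q ∨ p, w0
5. p, w0
6. ◇¬(q ∨ p), w1
7. q ∨ p, w1
8. p, w1
9. ¬(q ∨ p), w2
10. ¬q, w2
11. ¬p, w2
Accessibility: w0Rw0, w0Rw1, w1Rw1, w1Rw2, w2Rw2
The negation has an open branch (countermodel exists).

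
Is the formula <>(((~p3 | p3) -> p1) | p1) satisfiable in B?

Satisfiable

1. <>(((~p3 | p3) -> p1) | p1), 0
2. ((~p3 | p3) -> p1) | p1, 1
3. p1, 1
Accessibility: 0R0, 0R1, 1R0, 1R1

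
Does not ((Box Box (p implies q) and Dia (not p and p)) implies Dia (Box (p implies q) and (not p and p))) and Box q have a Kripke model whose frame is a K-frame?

No, unsatisfiable

1. not ((Box Box (p implies q) and Dia (not p and p)) implies Dia (Box (p implies q) and (not p and p))) and Box q, w0
2. not ((Box Box (p implies q) and Dia (not p and p)) implies Dia (Box (p implies q) and (not p and p))), w0   [and-rule on 1]
3. Box q, w0   [and-rule on 1]
4. Box Box (p implies q) and Dia (not p and p), w0   [neg-implies-rule on 2]
5. not Dia (Box (p implies q) and (not p and p)), w0   [neg-implies-rule on 2]
6. Box Box (p implies q), w0   [and-rule on 4]
7. Dia (not p and p), w0   [and-rule on 4]
8. not p and p, w1   [Dia-rule on 7: fresh world w1, w0Rw1]
9. not p, w1   [and-rule on 8]
10. p, w1   [and-rule on 8]
Accessibility: w0Rw1
Branch closes: p and not p both at w1.
All branches of the tableau close; one closing branch shown above.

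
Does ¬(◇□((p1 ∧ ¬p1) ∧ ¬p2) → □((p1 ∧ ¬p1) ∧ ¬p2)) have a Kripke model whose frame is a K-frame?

Satisfiable

1. ¬(◇□((p1 ∧ ¬p1) ∧ ¬p2) → □((p1 ∧ ¬p1) ∧ ¬p2)), u
2. ◇□((p1 ∧ ¬p1) ∧ ¬p2), u
3. ¬□((p1 ∧ ¬p1) ∧ ¬p2), u
4. □((p1 ∧ ¬p1) ∧ ¬p2), v
5. ¬((p1 ∧ ¬p1) ∧ ¬p2), w
6. p2, w
Accessibility: uRv, uRw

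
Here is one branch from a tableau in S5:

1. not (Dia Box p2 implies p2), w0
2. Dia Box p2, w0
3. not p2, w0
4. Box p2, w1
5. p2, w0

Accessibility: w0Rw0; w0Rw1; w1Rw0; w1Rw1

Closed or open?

Both p2 and not p2 appear at w0.

Closed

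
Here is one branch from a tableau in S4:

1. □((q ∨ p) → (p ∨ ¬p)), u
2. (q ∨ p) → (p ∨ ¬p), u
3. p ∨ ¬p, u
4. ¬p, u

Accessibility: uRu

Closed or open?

No, open

No atom appears with both signs at the same world.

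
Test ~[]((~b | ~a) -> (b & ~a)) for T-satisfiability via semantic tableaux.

1. ~[]((~b | ~a) -> (b & ~a)), w0
2. ~((~b | ~a) -> (b & ~a)), w1
3. ~b | ~a, w1
4. ~(b & ~a), w1
5. ~a, w1
6. ~b, w1
Accessibility: w0Rw0, w0Rw1, w1Rw1

Satisfiable (open branch found)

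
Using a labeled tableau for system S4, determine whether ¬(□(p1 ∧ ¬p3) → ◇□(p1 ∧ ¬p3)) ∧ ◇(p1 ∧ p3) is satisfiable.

1. ¬(□(p1 ∧ ¬p3) → ◇□(p1 ∧ ¬p3)) ∧ ◇(p1 ∧ p3), w0
2. ¬(□(p1 ∧ ¬p3) → ◇□(p1 ∧ ¬p3)), w0
3. ◇(p1 ∧ p3), w0
4. □(p1 ∧ ¬p3), w0
5. ¬◇□(p1 ∧ ¬p3), w0
6. p1 ∧ ¬p3, w0
7. p1, w0
8. ¬p3, w0
9. ¬□(p1 ∧ ¬p3), w0
10. p1 ∧ p3, w1
11. p1, w1
12. p3, w1
13. p1 ∧ ¬p3, w1
14. ¬p3, w1
Accessibility: w0Rw0, w0Rw1, w1Rw1
Branch closes: p3 and ¬p3 both at w1.
All branches of the tableau close; one closing branch shown above.

Unsatisfiable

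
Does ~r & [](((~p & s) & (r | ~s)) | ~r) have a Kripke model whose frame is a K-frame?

1. ~r & [](((~p & s) & (r | ~s)) | ~r), 0
2. ~r, 0
3. [](((~p & s) & (r | ~s)) | ~r), 0

Satisfiable (open branch found)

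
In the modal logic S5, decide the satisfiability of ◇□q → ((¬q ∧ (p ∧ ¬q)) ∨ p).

1. ◇□q → ((¬q ∧ (p ∧ ¬q)) ∨ p), 0
2. (¬q ∧ (p ∧ ¬q)) ∨ p, 0   [→-rule on 1 (branches; this branch)]
3. p, 0   [∨-rule on 2 (branches; this branch)]
Accessibility: 0R0

Satisfiable (open branch found)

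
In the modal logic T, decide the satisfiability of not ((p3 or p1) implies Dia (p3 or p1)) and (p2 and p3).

No, unsatisfiable

1. not ((p3 or p1) implies Dia (p3 or p1)) and (p2 and p3), u
2. not ((p3 or p1) implies Dia (p3 or p1)), u   [and-rule on 1]
3. p2 and p3, u   [and-rule on 1]
4. p3 or p1, u   [neg-implies-rule on 2]
5. not Dia (p3 or p1), u   [neg-implies-rule on 2]
6. p2, u   [and-rule on 3]
7. p3, u   [and-rule on 3]
8. not (p3 or p1), u   [neg-Dia-rule on 5 via uRu]
9. not p3, u   [neg-or-rule on 8]
10. not p1, u   [neg-or-rule on 8]
Accessibility: uRu
Branch closes: p3 and not p3 both at u.
Every branch closes; the branch above is one of them.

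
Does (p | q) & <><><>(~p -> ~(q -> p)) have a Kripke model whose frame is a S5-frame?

Yes, satisfiable

1. (p | q) & <><><>(~p -> ~(q -> p)), w0
2. p | q, w0
3. <><><>(~p -> ~(q -> p)), w0
4. q, w0
5. <><>(~p -> ~(q -> p)), w1
6. <>(~p -> ~(q -> p)), w2
7. ~p -> ~(q -> p), w3
8. ~(q -> p), w3
9. q, w3
10. ~p, w3
Accessibility: w0Rw0, w0Rw1, w0Rw2, w0Rw3, w1Rw0, w1Rw1, w1Rw2, w1Rw3, w2Rw0, w2Rw1, w2Rw2, w2Rw3, w3Rw0, w3Rw1, w3Rw2, w3Rw3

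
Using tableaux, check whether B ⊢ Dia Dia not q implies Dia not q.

Invalid (countermodel exists)

Tableau for the negation not (Dia Dia not q implies Dia not q):
1. not (Dia Dia not q implies Dia not q), 0
2. Dia Dia not q, 0
3. not Dia not q, 0
4. q, 0
5. Dia not q, 1
6. q, 1
7. not q, 2
Accessibility: 0R0, 0R1, 1R0, 1R1, 1R2, 2R1, 2R2
The negation has an open branch (countermodel exists).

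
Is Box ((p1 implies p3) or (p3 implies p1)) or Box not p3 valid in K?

Tableau for the negation not (Box ((p1 implies p3) or (p3 implies p1)) or Box not p3):
1. not (Box ((p1 implies p3) or (p3 implies p1)) or Box not p3), u
2. not Box ((p1 implies p3) or (p3 implies p1)), u
3. not Box not p3, u
4. not ((p1 implies p3) or (p3 implies p1)), v
5. not (p1 implies p3), v
6. not (p3 implies p1), v
7. p1, v
8. not p3, v
9. p3, v
10. not p1, v
Accessibility: uRv
Branch closes: p3 and not p3 both at v.
All branches of the negation close; one closing branch shown above.

Valid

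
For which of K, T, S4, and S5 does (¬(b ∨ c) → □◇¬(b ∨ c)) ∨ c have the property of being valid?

S5

S5-tableau for the negation ¬((¬(b ∨ c) → □◇¬(b ∨ c)) ∨ c):
1. ¬((¬(b ∨ c) → □◇¬(b ∨ c)) ∨ c), 0
2. ¬(¬(b ∨ c) → □◇¬(b ∨ c)), 0   [¬∨-rule on 1]
3. ¬c, 0   [¬∨-rule on 1]
4. ¬(b ∨ c), 0   [¬→-rule on 2]
5. ¬□◇¬(b ∨ c), 0   [¬→-rule on 2]
6. ¬b, 0   [¬∨-rule on 4]
7. ¬◇¬(b ∨ c), 1   [¬□-rule on 5: fresh world 1, 0R1]
8. b ∨ c, 0   [¬◇-rule on 7 via 1R0]
9. b ∨ c, 1   [¬◇-rule on 7 via 1R1]
10. c, 0   [∨-rule on 8 (branches; this branch)]
Accessibility: 0R0, 0R1, 1R0, 1R1
Branch closes: c and ¬c both at 0.
Every branch closes (one shown): valid in S5.
S4-tableau for the negation ¬((¬(b ∨ c) → □◇¬(b ∨ c)) ∨ c):
1. ¬((¬(b ∨ c) → □◇¬(b ∨ c)) ∨ c), 0
2. ¬(¬(b ∨ c) → □◇¬(b ∨ c)), 0   [¬∨-rule on 1]
3. ¬c, 0   [¬∨-rule on 1]
4. ¬(b ∨ c), 0   [¬→-rule on 2]
5. ¬□◇¬(b ∨ c), 0   [¬→-rule on 2]
6. ¬b, 0   [¬∨-rule on 4]
7. ¬◇¬(b ∨ c), 1   [¬□-rule on 5: fresh world 1, 0R1]
8. b ∨ c, 1   [¬◇-rule on 7 via 1R1]
9. c, 1   [∨-rule on 8 (branches; this branch)]
Accessibility: 0R0, 0R1, 1R1
Complete open branch: countermodel on an S4-frame, so not valid in S4, nor in K, T (the same frame is also a K-frame and a T-frame).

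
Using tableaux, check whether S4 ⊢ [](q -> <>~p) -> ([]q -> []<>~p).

Tableau for the negation ~([](q -> <>~p) -> ([]q -> []<>~p)):
1. ~([](q -> <>~p) -> ([]q -> []<>~p)), 0
2. [](q -> <>~p), 0
3. ~([]q -> []<>~p), 0
4. []q, 0
5. ~[]<>~p, 0
6. q -> <>~p, 0
7. q, 0
8. <>~p, 0
9. ~<>~p, 1
10. q -> <>~p, 1
11. q, 1
12. p, 1
13. <>~p, 1
14. ~p, 2
15. q -> <>~p, 2
16. q, 2
17. <>~p, 2
18. ~p, 3
19. q -> <>~p, 3
20. q, 3
21. p, 3
Accessibility: 0R0, 0R1, 0R2, 0R3, 1R1, 1R3, 2R2, 3R3
Branch closes: p and ~p both at 3.
Every branch of the negation's tableau closes; the branch above is one of them.

Valid in S4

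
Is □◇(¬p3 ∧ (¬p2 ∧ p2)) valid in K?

Invalid (countermodel exists)

Tableau for the negation ¬□◇(¬p3 ∧ (¬p2 ∧ p2)):
1. ¬□◇(¬p3 ∧ (¬p2 ∧ p2)), 0
2. ¬◇(¬p3 ∧ (¬p2 ∧ p2)), 1   [¬□-rule on 1: fresh world 1, 0R1]
Accessibility: 0R1
The negation has an open branch (countermodel exists).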